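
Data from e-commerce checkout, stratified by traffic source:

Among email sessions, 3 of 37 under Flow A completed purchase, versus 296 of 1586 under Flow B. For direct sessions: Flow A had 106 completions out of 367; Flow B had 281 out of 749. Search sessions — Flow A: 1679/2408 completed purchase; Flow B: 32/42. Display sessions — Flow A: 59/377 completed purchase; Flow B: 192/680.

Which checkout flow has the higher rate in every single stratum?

Flow B

Email: Flow A 3/37 = 8.1%, Flow B 296/1586 = 18.7% → Flow B
Direct: Flow A 106/367 = 28.9%, Flow B 281/749 = 37.5% → Flow B
Search: Flow A 1679/2408 = 69.7%, Flow B 32/42 = 76.2% → Flow B
Display: Flow A 59/377 = 15.6%, Flow B 192/680 = 28.2% → Flow B
Flow B has the higher rate in all 4 groups.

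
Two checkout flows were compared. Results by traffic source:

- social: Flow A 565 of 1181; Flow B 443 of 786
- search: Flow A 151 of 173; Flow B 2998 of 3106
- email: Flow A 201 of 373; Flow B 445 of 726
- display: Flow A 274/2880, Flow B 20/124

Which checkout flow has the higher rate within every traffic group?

Flow B

Social: Flow A 565/1181 = 47.8%, Flow B 443/786 = 56.4% → Flow B
Search: Flow A 151/173 = 87.3%, Flow B 2998/3106 = 96.5% → Flow B
Email: Flow A 201/373 = 53.9%, Flow B 445/726 = 61.3% → Flow B
Display: Flow A 274/2880 = 9.5%, Flow B 20/124 = 16.1% → Flow B
Flow B has the higher rate in all 4 groups.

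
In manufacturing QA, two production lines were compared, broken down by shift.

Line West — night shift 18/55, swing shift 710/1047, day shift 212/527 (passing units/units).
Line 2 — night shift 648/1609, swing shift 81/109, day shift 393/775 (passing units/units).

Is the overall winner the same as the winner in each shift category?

No

Night shift: Line West 18/55 = 32.7%, Line 2 648/1609 = 40.3% → Line 2
Swing shift: Line West 710/1047 = 67.8%, Line 2 81/109 = 74.3% → Line 2
Day shift: Line West 212/527 = 40.2%, Line 2 393/775 = 50.7% → Line 2
Overall: Line West 940/1629 = 57.7%, Line 2 1122/2493 = 45.0% → Line West
Line 2 wins each shift group but Line West wins overall — the comparison reverses. Line 2's units skew toward night shift, which has a lower base rate.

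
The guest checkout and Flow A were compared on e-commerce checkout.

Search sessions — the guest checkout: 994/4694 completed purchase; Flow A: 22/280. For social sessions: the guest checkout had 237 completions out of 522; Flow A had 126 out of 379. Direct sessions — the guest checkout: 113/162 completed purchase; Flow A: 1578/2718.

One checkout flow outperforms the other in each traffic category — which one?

the guest checkout

Search: the guest checkout 994/4694 = 21.2%, Flow A 22/280 = 7.9% → the guest checkout
Social: the guest checkout 237/522 = 45.4%, Flow A 126/379 = 33.2% → the guest checkout
Direct: the guest checkout 113/162 = 69.8%, Flow A 1578/2718 = 58.1% → the guest checkout
The guest checkout has the higher rate in all 3 groups.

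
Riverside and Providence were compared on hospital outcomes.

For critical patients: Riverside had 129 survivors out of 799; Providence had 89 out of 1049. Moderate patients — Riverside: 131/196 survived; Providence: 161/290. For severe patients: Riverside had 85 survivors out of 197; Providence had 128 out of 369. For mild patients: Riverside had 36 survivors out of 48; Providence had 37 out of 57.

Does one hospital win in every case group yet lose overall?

No

Critical: Riverside 129/799 = 16.1%, Providence 89/1049 = 8.5% → Riverside
Moderate: Riverside 131/196 = 66.8%, Providence 161/290 = 55.5% → Riverside
Severe: Riverside 85/197 = 43.1%, Providence 128/369 = 34.7% → Riverside
Mild: Riverside 36/48 = 75.0%, Providence 37/57 = 64.9% → Riverside
Overall: Riverside 381/1240 = 30.7%, Providence 415/1765 = 23.5% → Riverside
Riverside wins overall and in every case group — no reversal.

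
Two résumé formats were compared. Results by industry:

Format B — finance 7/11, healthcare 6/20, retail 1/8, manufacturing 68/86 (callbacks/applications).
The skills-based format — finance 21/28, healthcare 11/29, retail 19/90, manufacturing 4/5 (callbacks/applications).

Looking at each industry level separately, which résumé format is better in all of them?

the skills-based format

Finance: Format B 7/11 = 63.6%, the skills-based format 21/28 = 75.0% → the skills-based format
Healthcare: Format B 6/20 = 30.0%, the skills-based format 11/29 = 37.9% → the skills-based format
Retail: Format B 1/8 = 12.5%, the skills-based format 19/90 = 21.1% → the skills-based format
Manufacturing: Format B 68/86 = 79.1%, the skills-based format 4/5 = 80.0% → the skills-based format
The skills-based format has the higher rate in all 4 groups.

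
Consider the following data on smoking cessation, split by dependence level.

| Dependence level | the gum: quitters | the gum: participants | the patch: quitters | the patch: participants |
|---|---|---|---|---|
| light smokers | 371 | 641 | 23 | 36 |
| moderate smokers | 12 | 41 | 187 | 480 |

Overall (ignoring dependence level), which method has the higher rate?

the gum

Light smokers: the gum 371/641 = 57.9%, the patch 23/36 = 63.9% → the patch
Moderate smokers: the gum 12/41 = 29.3%, the patch 187/480 = 39.0% → the patch
Overall: the gum 383/682 = 56.2%, the patch 210/516 = 40.7% → the gum
(The patch wins every dependence group but the gum wins overall — the patch's participants skew toward the low-rate moderate smokers group.)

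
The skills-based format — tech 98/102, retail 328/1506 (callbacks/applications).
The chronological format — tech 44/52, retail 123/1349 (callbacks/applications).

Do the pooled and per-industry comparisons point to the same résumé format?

Tech: the skills-based format 98/102 = 96.1%, the chronological format 44/52 = 84.6% → the skills-based format
Retail: the skills-based format 328/1506 = 21.8%, the chronological format 123/1349 = 9.1% → the skills-based format
Overall: the skills-based format 426/1608 = 26.5%, the chronological format 167/1401 = 11.9% → the skills-based format
The skills-based format wins overall and in every industry group — no reversal.

Yes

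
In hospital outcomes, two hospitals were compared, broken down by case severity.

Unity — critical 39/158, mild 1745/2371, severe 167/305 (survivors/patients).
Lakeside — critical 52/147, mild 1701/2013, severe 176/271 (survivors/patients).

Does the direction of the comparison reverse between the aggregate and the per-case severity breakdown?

No

Critical: Unity 39/158 = 24.7%, Lakeside 52/147 = 35.4% → Lakeside
Mild: Unity 1745/2371 = 73.6%, Lakeside 1701/2013 = 84.5% → Lakeside
Severe: Unity 167/305 = 54.8%, Lakeside 176/271 = 64.9% → Lakeside
Overall: Unity 1951/2834 = 68.8%, Lakeside 1929/2431 = 79.4% → Lakeside
Lakeside wins overall and in every case group — no reversal.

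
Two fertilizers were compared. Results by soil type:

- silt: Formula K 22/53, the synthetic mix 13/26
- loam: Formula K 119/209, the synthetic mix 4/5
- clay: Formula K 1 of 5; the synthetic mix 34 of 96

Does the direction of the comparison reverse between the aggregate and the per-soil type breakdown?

Silt: Formula K 22/53 = 41.5%, the synthetic mix 13/26 = 50.0% → the synthetic mix
Loam: Formula K 119/209 = 56.9%, the synthetic mix 4/5 = 80.0% → the synthetic mix
Clay: Formula K 1/5 = 20.0%, the synthetic mix 34/96 = 35.4% → the synthetic mix
Overall: Formula K 142/267 = 53.2%, the synthetic mix 51/127 = 40.2% → Formula K
The synthetic mix wins each soil group but Formula K wins overall — the comparison reverses. The synthetic mix's plots skew toward clay, which has a lower base rate.

Yes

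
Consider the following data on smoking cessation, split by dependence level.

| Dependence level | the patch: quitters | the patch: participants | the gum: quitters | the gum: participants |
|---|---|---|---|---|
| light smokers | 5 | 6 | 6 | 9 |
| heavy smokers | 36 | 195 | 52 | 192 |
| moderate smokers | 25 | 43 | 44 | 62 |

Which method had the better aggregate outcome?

Light smokers: the patch 5/6 = 83.3%, the gum 6/9 = 66.7% → the patch
Heavy smokers: the patch 36/195 = 18.5%, the gum 52/192 = 27.1% → the gum
Moderate smokers: the patch 25/43 = 58.1%, the gum 44/62 = 71.0% → the gum
Overall: the patch 66/244 = 27.0%, the gum 102/263 = 38.8% → the gum
(Neither sweeps every dependence group, but the gum has the higher pooled rate.)

the gum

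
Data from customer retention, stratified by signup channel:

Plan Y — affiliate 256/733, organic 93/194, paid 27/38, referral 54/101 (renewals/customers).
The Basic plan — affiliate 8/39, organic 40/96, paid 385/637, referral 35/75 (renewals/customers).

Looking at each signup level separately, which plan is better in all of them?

Affiliate: Plan Y 256/733 = 34.9%, the Basic plan 8/39 = 20.5% → Plan Y
Organic: Plan Y 93/194 = 47.9%, the Basic plan 40/96 = 41.7% → Plan Y
Paid: Plan Y 27/38 = 71.1%, the Basic plan 385/637 = 60.4% → Plan Y
Referral: Plan Y 54/101 = 53.5%, the Basic plan 35/75 = 46.7% → Plan Y
Plan Y has the higher rate in all 4 groups.

Plan Y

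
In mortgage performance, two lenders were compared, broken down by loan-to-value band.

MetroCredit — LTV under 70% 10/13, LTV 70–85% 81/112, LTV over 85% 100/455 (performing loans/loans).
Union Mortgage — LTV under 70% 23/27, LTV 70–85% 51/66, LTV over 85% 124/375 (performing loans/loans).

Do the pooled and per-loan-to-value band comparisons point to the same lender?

Yes

LTV under 70%: MetroCredit 10/13 = 76.9%, Union Mortgage 23/27 = 85.2% → Union Mortgage
LTV 70–85%: MetroCredit 81/112 = 72.3%, Union Mortgage 51/66 = 77.3% → Union Mortgage
LTV over 85%: MetroCredit 100/455 = 22.0%, Union Mortgage 124/375 = 33.1% → Union Mortgage
Overall: MetroCredit 191/580 = 32.9%, Union Mortgage 198/468 = 42.3% → Union Mortgage
Union Mortgage wins overall and in every loan-to-value group — no reversal.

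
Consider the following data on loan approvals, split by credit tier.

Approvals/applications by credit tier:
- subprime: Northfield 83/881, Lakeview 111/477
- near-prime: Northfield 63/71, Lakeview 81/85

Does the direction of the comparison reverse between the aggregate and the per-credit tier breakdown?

No

Subprime: Northfield 83/881 = 9.4%, Lakeview 111/477 = 23.3% → Lakeview
Near-prime: Northfield 63/71 = 88.7%, Lakeview 81/85 = 95.3% → Lakeview
Overall: Northfield 146/952 = 15.3%, Lakeview 192/562 = 34.2% → Lakeview
Lakeview wins overall and in every credit group — no reversal.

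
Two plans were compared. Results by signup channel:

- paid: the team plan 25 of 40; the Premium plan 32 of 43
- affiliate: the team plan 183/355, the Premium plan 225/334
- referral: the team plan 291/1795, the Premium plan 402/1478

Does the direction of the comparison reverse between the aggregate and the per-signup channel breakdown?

No

Paid: the team plan 25/40 = 62.5%, the Premium plan 32/43 = 74.4% → the Premium plan
Affiliate: the team plan 183/355 = 51.5%, the Premium plan 225/334 = 67.4% → the Premium plan
Referral: the team plan 291/1795 = 16.2%, the Premium plan 402/1478 = 27.2% → the Premium plan
Overall: the team plan 499/2190 = 22.8%, the Premium plan 659/1855 = 35.5% → the Premium plan
The Premium plan wins overall and in every signup group — no reversal.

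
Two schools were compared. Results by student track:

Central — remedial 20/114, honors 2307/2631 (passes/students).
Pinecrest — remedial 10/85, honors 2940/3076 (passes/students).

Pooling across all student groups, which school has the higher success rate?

Pinecrest

Remedial: Central 20/114 = 17.5%, Pinecrest 10/85 = 11.8% → Central
Honors: Central 2307/2631 = 87.7%, Pinecrest 2940/3076 = 95.6% → Pinecrest
Overall: Central 2327/2745 = 84.8%, Pinecrest 2950/3161 = 93.3% → Pinecrest
(Neither sweeps every student group, but Pinecrest has the higher pooled rate.)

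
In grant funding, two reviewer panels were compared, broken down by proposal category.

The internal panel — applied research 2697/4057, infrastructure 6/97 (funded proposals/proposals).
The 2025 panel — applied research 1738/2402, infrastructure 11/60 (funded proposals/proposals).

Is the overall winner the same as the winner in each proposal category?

Applied research: the internal panel 2697/4057 = 66.5%, the 2025 panel 1738/2402 = 72.4% → the 2025 panel
Infrastructure: the internal panel 6/97 = 6.2%, the 2025 panel 11/60 = 18.3% → the 2025 panel
Overall: the internal panel 2703/4154 = 65.1%, the 2025 panel 1749/2462 = 71.0% → the 2025 panel
The 2025 panel wins overall and in every proposal group — no reversal.

Yes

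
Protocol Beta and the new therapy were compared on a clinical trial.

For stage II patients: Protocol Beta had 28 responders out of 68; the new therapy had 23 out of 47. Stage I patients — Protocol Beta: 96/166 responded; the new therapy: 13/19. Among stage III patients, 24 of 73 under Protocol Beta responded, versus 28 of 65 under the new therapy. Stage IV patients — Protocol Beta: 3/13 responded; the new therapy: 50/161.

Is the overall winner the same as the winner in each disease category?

Stage II: Protocol Beta 28/68 = 41.2%, the new therapy 23/47 = 48.9% → the new therapy
Stage I: Protocol Beta 96/166 = 57.8%, the new therapy 13/19 = 68.4% → the new therapy
Stage III: Protocol Beta 24/73 = 32.9%, the new therapy 28/65 = 43.1% → the new therapy
Stage IV: Protocol Beta 3/13 = 23.1%, the new therapy 50/161 = 31.1% → the new therapy
Overall: Protocol Beta 151/320 = 47.2%, the new therapy 114/292 = 39.0% → Protocol Beta
The new therapy wins each disease group but Protocol Beta wins overall — the comparison reverses. The new therapy's patients skew toward stage IV, which has a lower base rate.

No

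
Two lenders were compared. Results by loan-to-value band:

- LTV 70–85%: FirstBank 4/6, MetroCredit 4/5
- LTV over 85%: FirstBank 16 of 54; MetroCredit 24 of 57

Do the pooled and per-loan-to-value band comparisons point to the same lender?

Yes

LTV 70–85%: FirstBank 4/6 = 66.7%, MetroCredit 4/5 = 80.0% → MetroCredit
LTV over 85%: FirstBank 16/54 = 29.6%, MetroCredit 24/57 = 42.1% → MetroCredit
Overall: FirstBank 20/60 = 33.3%, MetroCredit 28/62 = 45.2% → MetroCredit
MetroCredit wins overall and in every loan-to-value group — no reversal.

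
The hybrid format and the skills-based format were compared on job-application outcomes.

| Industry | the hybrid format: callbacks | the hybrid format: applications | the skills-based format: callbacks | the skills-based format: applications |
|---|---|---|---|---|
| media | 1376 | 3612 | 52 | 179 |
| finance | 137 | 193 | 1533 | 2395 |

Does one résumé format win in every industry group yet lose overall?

Yes

Media: the hybrid format 1376/3612 = 38.1%, the skills-based format 52/179 = 29.1% → the hybrid format
Finance: the hybrid format 137/193 = 71.0%, the skills-based format 1533/2395 = 64.0% → the hybrid format
Overall: the hybrid format 1513/3805 = 39.8%, the skills-based format 1585/2574 = 61.6% → the skills-based format
The hybrid format wins each industry group but the skills-based format wins overall — the comparison reverses. The hybrid format's applications skew toward media, which has a lower base rate.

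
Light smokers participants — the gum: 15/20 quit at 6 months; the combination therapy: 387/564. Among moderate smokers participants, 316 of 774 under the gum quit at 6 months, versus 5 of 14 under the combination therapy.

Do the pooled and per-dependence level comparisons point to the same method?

Light smokers: the gum 15/20 = 75.0%, the combination therapy 387/564 = 68.6% → the gum
Moderate smokers: the gum 316/774 = 40.8%, the combination therapy 5/14 = 35.7% → the gum
Overall: the gum 331/794 = 41.7%, the combination therapy 392/578 = 67.8% → the combination therapy
The gum wins each dependence group but the combination therapy wins overall — the comparison reverses. The gum's participants skew toward moderate smokers, which has a lower base rate.

No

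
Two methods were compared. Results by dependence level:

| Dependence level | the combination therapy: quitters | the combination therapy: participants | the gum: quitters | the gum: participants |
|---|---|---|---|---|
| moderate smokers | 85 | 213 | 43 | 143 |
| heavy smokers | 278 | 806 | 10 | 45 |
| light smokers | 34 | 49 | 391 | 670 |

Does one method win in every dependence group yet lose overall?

Yes

Moderate smokers: the combination therapy 85/213 = 39.9%, the gum 43/143 = 30.1% → the combination therapy
Heavy smokers: the combination therapy 278/806 = 34.5%, the gum 10/45 = 22.2% → the combination therapy
Light smokers: the combination therapy 34/49 = 69.4%, the gum 391/670 = 58.4% → the combination therapy
Overall: the combination therapy 397/1068 = 37.2%, the gum 444/858 = 51.7% → the gum
The combination therapy wins each dependence group but the gum wins overall — the comparison reverses. The combination therapy's participants skew toward heavy smokers, which has a lower base rate.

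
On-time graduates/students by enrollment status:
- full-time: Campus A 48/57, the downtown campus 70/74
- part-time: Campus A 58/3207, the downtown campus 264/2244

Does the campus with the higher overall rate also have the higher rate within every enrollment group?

Full-time: Campus A 48/57 = 84.2%, the downtown campus 70/74 = 94.6% → the downtown campus
Part-time: Campus A 58/3207 = 1.8%, the downtown campus 264/2244 = 11.8% → the downtown campus
Overall: Campus A 106/3264 = 3.2%, the downtown campus 334/2318 = 14.4% → the downtown campus
The downtown campus wins overall and in every enrollment group — no reversal.

Yes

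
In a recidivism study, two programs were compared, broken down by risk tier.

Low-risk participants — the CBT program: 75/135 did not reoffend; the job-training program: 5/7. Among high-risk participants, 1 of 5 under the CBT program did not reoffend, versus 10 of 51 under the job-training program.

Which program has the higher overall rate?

the CBT program

Low-risk: the CBT program 75/135 = 55.6%, the job-training program 5/7 = 71.4% → the job-training program
High-risk: the CBT program 1/5 = 20.0%, the job-training program 10/51 = 19.6% → the CBT program
Overall: the CBT program 76/140 = 54.3%, the job-training program 15/58 = 25.9% → the CBT program
(Neither sweeps every risk group, but the CBT program has the higher pooled rate.)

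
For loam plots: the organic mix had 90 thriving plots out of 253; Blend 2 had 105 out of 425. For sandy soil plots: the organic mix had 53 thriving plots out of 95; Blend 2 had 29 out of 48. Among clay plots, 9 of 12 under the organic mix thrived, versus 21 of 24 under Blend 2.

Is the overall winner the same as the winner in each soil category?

Loam: the organic mix 90/253 = 35.6%, Blend 2 105/425 = 24.7% → the organic mix
Sandy soil: the organic mix 53/95 = 55.8%, Blend 2 29/48 = 60.4% → Blend 2
Clay: the organic mix 9/12 = 75.0%, Blend 2 21/24 = 87.5% → Blend 2
Overall: the organic mix 152/360 = 42.2%, Blend 2 155/497 = 31.2% → the organic mix
Neither sweeps: the organic mix wins 1 of 3 groups, Blend 2 wins 2. The organic mix wins overall but not every group — no Simpson reversal.

No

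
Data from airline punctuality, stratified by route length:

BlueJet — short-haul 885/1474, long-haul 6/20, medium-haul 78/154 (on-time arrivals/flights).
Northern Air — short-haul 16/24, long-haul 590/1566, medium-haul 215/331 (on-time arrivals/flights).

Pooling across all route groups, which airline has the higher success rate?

BlueJet

Short-haul: BlueJet 885/1474 = 60.0%, Northern Air 16/24 = 66.7% → Northern Air
Long-haul: BlueJet 6/20 = 30.0%, Northern Air 590/1566 = 37.7% → Northern Air
Medium-haul: BlueJet 78/154 = 50.6%, Northern Air 215/331 = 65.0% → Northern Air
Overall: BlueJet 969/1648 = 58.8%, Northern Air 821/1921 = 42.7% → BlueJet
(Northern Air wins every route group but BlueJet wins overall — Northern Air's flights skew toward the low-rate long-haul group.)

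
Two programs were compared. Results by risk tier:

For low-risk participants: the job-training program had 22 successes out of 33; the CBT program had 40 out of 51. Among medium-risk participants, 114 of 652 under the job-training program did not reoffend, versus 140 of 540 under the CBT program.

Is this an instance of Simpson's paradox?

Low-risk: the job-training program 22/33 = 66.7%, the CBT program 40/51 = 78.4% → the CBT program
Medium-risk: the job-training program 114/652 = 17.5%, the CBT program 140/540 = 25.9% → the CBT program
Overall: the job-training program 136/685 = 19.9%, the CBT program 180/591 = 30.5% → the CBT program
The CBT program wins overall and in every risk group — no reversal.

No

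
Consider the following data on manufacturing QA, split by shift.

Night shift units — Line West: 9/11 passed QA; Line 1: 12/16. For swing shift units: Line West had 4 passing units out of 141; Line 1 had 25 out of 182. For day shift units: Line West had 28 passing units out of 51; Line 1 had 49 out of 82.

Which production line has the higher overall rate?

Line 1

Night shift: Line West 9/11 = 81.8%, Line 1 12/16 = 75.0% → Line West
Swing shift: Line West 4/141 = 2.8%, Line 1 25/182 = 13.7% → Line 1
Day shift: Line West 28/51 = 54.9%, Line 1 49/82 = 59.8% → Line 1
Overall: Line West 41/203 = 20.2%, Line 1 86/280 = 30.7% → Line 1
(Neither sweeps every shift group, but Line 1 has the higher pooled rate.)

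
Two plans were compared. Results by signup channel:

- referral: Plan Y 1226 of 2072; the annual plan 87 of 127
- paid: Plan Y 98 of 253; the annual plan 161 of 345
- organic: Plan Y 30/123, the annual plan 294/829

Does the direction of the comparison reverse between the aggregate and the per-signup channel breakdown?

Referral: Plan Y 1226/2072 = 59.2%, the annual plan 87/127 = 68.5% → the annual plan
Paid: Plan Y 98/253 = 38.7%, the annual plan 161/345 = 46.7% → the annual plan
Organic: Plan Y 30/123 = 24.4%, the annual plan 294/829 = 35.5% → the annual plan
Overall: Plan Y 1354/2448 = 55.3%, the annual plan 542/1301 = 41.7% → Plan Y
The annual plan wins each signup group but Plan Y wins overall — the comparison reverses. The annual plan's customers skew toward organic, which has a lower base rate.

Yes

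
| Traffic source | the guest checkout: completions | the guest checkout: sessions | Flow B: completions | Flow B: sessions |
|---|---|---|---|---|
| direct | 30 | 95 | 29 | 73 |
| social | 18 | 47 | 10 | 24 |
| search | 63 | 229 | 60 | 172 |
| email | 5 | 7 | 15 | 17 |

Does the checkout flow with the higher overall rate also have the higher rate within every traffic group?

Yes

Direct: the guest checkout 30/95 = 31.6%, Flow B 29/73 = 39.7% → Flow B
Social: the guest checkout 18/47 = 38.3%, Flow B 10/24 = 41.7% → Flow B
Search: the guest checkout 63/229 = 27.5%, Flow B 60/172 = 34.9% → Flow B
Email: the guest checkout 5/7 = 71.4%, Flow B 15/17 = 88.2% → Flow B
Overall: the guest checkout 116/378 = 30.7%, Flow B 114/286 = 39.9% → Flow B
Flow B wins overall and in every traffic group — no reversal.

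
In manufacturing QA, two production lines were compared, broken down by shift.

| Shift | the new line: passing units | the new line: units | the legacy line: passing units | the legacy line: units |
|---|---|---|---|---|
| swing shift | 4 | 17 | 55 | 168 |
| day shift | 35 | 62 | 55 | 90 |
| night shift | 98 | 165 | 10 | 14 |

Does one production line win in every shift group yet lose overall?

Yes

Swing shift: the new line 4/17 = 23.5%, the legacy line 55/168 = 32.7% → the legacy line
Day shift: the new line 35/62 = 56.5%, the legacy line 55/90 = 61.1% → the legacy line
Night shift: the new line 98/165 = 59.4%, the legacy line 10/14 = 71.4% → the legacy line
Overall: the new line 137/244 = 56.1%, the legacy line 120/272 = 44.1% → the new line
The legacy line wins each shift group but the new line wins overall — the comparison reverses. The legacy line's units skew toward swing shift, which has a lower base rate.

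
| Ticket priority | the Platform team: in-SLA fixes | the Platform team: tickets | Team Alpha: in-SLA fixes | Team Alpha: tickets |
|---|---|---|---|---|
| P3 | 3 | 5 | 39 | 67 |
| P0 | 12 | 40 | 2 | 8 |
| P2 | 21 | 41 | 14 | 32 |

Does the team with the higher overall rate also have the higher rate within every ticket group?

P3: the Platform team 3/5 = 60.0%, Team Alpha 39/67 = 58.2% → the Platform team
P0: the Platform team 12/40 = 30.0%, Team Alpha 2/8 = 25.0% → the Platform team
P2: the Platform team 21/41 = 51.2%, Team Alpha 14/32 = 43.8% → the Platform team
Overall: the Platform team 36/86 = 41.9%, Team Alpha 55/107 = 51.4% → Team Alpha
The Platform team wins each ticket group but Team Alpha wins overall — the comparison reverses. The Platform team's tickets skew toward P0, which has a lower base rate.

No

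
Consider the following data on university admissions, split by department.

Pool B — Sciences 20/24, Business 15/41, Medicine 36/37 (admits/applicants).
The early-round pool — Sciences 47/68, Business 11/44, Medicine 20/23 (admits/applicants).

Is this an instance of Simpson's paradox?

Sciences: Pool B 20/24 = 83.3%, the early-round pool 47/68 = 69.1% → Pool B
Business: Pool B 15/41 = 36.6%, the early-round pool 11/44 = 25.0% → Pool B
Medicine: Pool B 36/37 = 97.3%, the early-round pool 20/23 = 87.0% → Pool B
Overall: Pool B 71/102 = 69.6%, the early-round pool 78/135 = 57.8% → Pool B
Pool B wins overall and in every department group — no reversal.

No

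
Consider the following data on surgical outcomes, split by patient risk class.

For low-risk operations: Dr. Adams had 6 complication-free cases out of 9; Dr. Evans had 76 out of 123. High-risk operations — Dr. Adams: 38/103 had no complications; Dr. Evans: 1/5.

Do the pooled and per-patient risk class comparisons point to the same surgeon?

Low-risk: Dr. Adams 6/9 = 66.7%, Dr. Evans 76/123 = 61.8% → Dr. Adams
High-risk: Dr. Adams 38/103 = 36.9%, Dr. Evans 1/5 = 20.0% → Dr. Adams
Overall: Dr. Adams 44/112 = 39.3%, Dr. Evans 77/128 = 60.2% → Dr. Evans
Dr. Adams wins each patient risk group but Dr. Evans wins overall — the comparison reverses. Dr. Adams's operations skew toward high-risk, which has a lower base rate.

No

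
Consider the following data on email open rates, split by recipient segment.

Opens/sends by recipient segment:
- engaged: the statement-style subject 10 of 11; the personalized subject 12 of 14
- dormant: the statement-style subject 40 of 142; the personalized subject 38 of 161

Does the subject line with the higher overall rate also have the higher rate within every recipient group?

Engaged: the statement-style subject 10/11 = 90.9%, the personalized subject 12/14 = 85.7% → the statement-style subject
Dormant: the statement-style subject 40/142 = 28.2%, the personalized subject 38/161 = 23.6% → the statement-style subject
Overall: the statement-style subject 50/153 = 32.7%, the personalized subject 50/175 = 28.6% → the statement-style subject
The statement-style subject wins overall and in every recipient group — no reversal.

Yes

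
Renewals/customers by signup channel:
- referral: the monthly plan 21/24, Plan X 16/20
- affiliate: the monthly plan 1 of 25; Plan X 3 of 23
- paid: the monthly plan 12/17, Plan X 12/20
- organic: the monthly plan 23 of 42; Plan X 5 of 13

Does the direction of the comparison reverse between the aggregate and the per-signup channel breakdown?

Referral: the monthly plan 21/24 = 87.5%, Plan X 16/20 = 80.0% → the monthly plan
Affiliate: the monthly plan 1/25 = 4.0%, Plan X 3/23 = 13.0% → Plan X
Paid: the monthly plan 12/17 = 70.6%, Plan X 12/20 = 60.0% → the monthly plan
Organic: the monthly plan 23/42 = 54.8%, Plan X 5/13 = 38.5% → the monthly plan
Overall: the monthly plan 57/108 = 52.8%, Plan X 36/76 = 47.4% → the monthly plan
Neither sweeps: the monthly plan wins 3 of 4 groups, Plan X wins 1. The monthly plan wins overall but not every group — no Simpson reversal.

No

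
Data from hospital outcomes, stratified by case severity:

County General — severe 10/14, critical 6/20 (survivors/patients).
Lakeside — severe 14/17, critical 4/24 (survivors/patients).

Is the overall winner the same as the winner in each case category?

Severe: County General 10/14 = 71.4%, Lakeside 14/17 = 82.4% → Lakeside
Critical: County General 6/20 = 30.0%, Lakeside 4/24 = 16.7% → County General
Overall: County General 16/34 = 47.1%, Lakeside 18/41 = 43.9% → County General
Neither sweeps: County General wins 1 of 2 groups, Lakeside wins 1. County General wins overall but not every group — no Simpson reversal.

No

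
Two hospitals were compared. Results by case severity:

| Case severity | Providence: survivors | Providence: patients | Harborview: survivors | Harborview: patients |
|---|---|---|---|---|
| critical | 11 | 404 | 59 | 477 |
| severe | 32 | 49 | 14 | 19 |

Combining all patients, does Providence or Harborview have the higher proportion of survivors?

Critical: Providence 11/404 = 2.7%, Harborview 59/477 = 12.4% → Harborview
Severe: Providence 32/49 = 65.3%, Harborview 14/19 = 73.7% → Harborview
Overall: Providence 43/453 = 9.5%, Harborview 73/496 = 14.7% → Harborview

Harborview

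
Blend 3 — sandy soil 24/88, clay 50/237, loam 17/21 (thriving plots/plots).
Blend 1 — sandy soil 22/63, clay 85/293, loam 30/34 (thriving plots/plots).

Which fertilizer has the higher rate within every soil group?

Blend 1

Sandy soil: Blend 3 24/88 = 27.3%, Blend 1 22/63 = 34.9% → Blend 1
Clay: Blend 3 50/237 = 21.1%, Blend 1 85/293 = 29.0% → Blend 1
Loam: Blend 3 17/21 = 81.0%, Blend 1 30/34 = 88.2% → Blend 1
Blend 1 has the higher rate in all 3 groups.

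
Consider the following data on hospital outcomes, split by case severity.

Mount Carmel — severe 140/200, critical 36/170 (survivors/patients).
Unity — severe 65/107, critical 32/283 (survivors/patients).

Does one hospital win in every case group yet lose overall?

No

Severe: Mount Carmel 140/200 = 70.0%, Unity 65/107 = 60.7% → Mount Carmel
Critical: Mount Carmel 36/170 = 21.2%, Unity 32/283 = 11.3% → Mount Carmel
Overall: Mount Carmel 176/370 = 47.6%, Unity 97/390 = 24.9% → Mount Carmel
Mount Carmel wins overall and in every case group — no reversal.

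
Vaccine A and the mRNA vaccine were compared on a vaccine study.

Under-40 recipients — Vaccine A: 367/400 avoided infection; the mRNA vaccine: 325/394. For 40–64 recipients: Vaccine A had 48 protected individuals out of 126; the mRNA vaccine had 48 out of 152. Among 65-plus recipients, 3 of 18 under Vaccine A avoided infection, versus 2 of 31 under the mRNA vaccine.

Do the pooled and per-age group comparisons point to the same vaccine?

Under-40: Vaccine A 367/400 = 91.8%, the mRNA vaccine 325/394 = 82.5% → Vaccine A
40–64: Vaccine A 48/126 = 38.1%, the mRNA vaccine 48/152 = 31.6% → Vaccine A
65-plus: Vaccine A 3/18 = 16.7%, the mRNA vaccine 2/31 = 6.5% → Vaccine A
Overall: Vaccine A 418/544 = 76.8%, the mRNA vaccine 375/577 = 65.0% → Vaccine A
Vaccine A wins overall and in every age group — no reversal.

Yes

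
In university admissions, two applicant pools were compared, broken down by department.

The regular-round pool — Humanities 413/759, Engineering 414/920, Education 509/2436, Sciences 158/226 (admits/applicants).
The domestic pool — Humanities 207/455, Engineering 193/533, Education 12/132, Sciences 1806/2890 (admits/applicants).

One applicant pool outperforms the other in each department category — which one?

Humanities: the regular-round pool 413/759 = 54.4%, the domestic pool 207/455 = 45.5% → the regular-round pool
Engineering: the regular-round pool 414/920 = 45.0%, the domestic pool 193/533 = 36.2% → the regular-round pool
Education: the regular-round pool 509/2436 = 20.9%, the domestic pool 12/132 = 9.1% → the regular-round pool
Sciences: the regular-round pool 158/226 = 69.9%, the domestic pool 1806/2890 = 62.5% → the regular-round pool
The regular-round pool has the higher rate in all 4 groups.

the regular-round pool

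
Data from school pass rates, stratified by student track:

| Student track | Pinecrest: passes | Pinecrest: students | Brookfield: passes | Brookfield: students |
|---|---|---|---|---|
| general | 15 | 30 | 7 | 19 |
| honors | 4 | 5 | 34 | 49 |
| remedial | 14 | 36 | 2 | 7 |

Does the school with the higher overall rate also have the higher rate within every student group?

No

General: Pinecrest 15/30 = 50.0%, Brookfield 7/19 = 36.8% → Pinecrest
Honors: Pinecrest 4/5 = 80.0%, Brookfield 34/49 = 69.4% → Pinecrest
Remedial: Pinecrest 14/36 = 38.9%, Brookfield 2/7 = 28.6% → Pinecrest
Overall: Pinecrest 33/71 = 46.5%, Brookfield 43/75 = 57.3% → Brookfield
Pinecrest wins each student group but Brookfield wins overall — the comparison reverses. Pinecrest's students skew toward remedial, which has a lower base rate.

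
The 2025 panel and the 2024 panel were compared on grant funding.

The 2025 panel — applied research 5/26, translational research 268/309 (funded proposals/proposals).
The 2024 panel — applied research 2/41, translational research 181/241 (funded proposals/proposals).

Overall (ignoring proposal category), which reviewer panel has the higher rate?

Applied research: the 2025 panel 5/26 = 19.2%, the 2024 panel 2/41 = 4.9% → the 2025 panel
Translational research: the 2025 panel 268/309 = 86.7%, the 2024 panel 181/241 = 75.1% → the 2025 panel
Overall: the 2025 panel 273/335 = 81.5%, the 2024 panel 183/282 = 64.9% → the 2025 panel

the 2025 panel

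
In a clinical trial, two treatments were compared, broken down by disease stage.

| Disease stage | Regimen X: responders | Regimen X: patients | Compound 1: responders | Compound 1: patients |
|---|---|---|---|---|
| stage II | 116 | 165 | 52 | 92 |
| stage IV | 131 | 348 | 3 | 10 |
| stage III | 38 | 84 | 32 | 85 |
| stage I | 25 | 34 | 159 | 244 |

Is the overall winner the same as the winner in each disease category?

Stage II: Regimen X 116/165 = 70.3%, Compound 1 52/92 = 56.5% → Regimen X
Stage IV: Regimen X 131/348 = 37.6%, Compound 1 3/10 = 30.0% → Regimen X
Stage III: Regimen X 38/84 = 45.2%, Compound 1 32/85 = 37.6% → Regimen X
Stage I: Regimen X 25/34 = 73.5%, Compound 1 159/244 = 65.2% → Regimen X
Overall: Regimen X 310/631 = 49.1%, Compound 1 246/431 = 57.1% → Compound 1
Regimen X wins each disease group but Compound 1 wins overall — the comparison reverses. Regimen X's patients skew toward stage IV, which has a lower base rate.

No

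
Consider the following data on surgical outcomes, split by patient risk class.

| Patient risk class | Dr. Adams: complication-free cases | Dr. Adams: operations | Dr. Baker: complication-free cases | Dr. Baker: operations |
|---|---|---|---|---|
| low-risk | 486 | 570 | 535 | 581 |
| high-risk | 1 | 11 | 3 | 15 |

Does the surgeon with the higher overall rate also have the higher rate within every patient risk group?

Yes

Low-risk: Dr. Adams 486/570 = 85.3%, Dr. Baker 535/581 = 92.1% → Dr. Baker
High-risk: Dr. Adams 1/11 = 9.1%, Dr. Baker 3/15 = 20.0% → Dr. Baker
Overall: Dr. Adams 487/581 = 83.8%, Dr. Baker 538/596 = 90.3% → Dr. Baker
Dr. Baker wins overall and in every patient risk group — no reversal.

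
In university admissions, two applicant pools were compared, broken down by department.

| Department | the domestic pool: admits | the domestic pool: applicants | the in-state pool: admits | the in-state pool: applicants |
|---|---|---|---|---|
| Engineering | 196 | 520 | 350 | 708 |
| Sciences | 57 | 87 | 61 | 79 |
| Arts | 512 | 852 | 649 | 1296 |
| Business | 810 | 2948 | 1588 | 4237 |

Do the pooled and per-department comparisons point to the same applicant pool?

No

Engineering: the domestic pool 196/520 = 37.7%, the in-state pool 350/708 = 49.4% → the in-state pool
Sciences: the domestic pool 57/87 = 65.5%, the in-state pool 61/79 = 77.2% → the in-state pool
Arts: the domestic pool 512/852 = 60.1%, the in-state pool 649/1296 = 50.1% → the domestic pool
Business: the domestic pool 810/2948 = 27.5%, the in-state pool 1588/4237 = 37.5% → the in-state pool
Overall: the domestic pool 1575/4407 = 35.7%, the in-state pool 2648/6320 = 41.9% → the in-state pool
Neither sweeps: the domestic pool wins 1 of 4 groups, the in-state pool wins 3. The in-state pool wins overall but not every group — no Simpson reversal.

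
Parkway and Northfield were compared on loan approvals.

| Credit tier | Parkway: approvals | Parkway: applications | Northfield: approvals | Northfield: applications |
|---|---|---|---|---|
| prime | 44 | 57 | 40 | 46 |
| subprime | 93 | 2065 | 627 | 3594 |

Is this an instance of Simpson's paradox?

Prime: Parkway 44/57 = 77.2%, Northfield 40/46 = 87.0% → Northfield
Subprime: Parkway 93/2065 = 4.5%, Northfield 627/3594 = 17.4% → Northfield
Overall: Parkway 137/2122 = 6.5%, Northfield 667/3640 = 18.3% → Northfield
Northfield wins overall and in every credit group — no reversal.

No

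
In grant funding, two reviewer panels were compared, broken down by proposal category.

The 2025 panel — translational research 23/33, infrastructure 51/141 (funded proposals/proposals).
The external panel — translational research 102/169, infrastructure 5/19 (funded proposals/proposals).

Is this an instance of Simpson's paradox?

Yes

Translational research: the 2025 panel 23/33 = 69.7%, the external panel 102/169 = 60.4% → the 2025 panel
Infrastructure: the 2025 panel 51/141 = 36.2%, the external panel 5/19 = 26.3% → the 2025 panel
Overall: the 2025 panel 74/174 = 42.5%, the external panel 107/188 = 56.9% → the external panel
The 2025 panel wins each proposal group but the external panel wins overall — the comparison reverses. The 2025 panel's proposals skew toward infrastructure, which has a lower base rate.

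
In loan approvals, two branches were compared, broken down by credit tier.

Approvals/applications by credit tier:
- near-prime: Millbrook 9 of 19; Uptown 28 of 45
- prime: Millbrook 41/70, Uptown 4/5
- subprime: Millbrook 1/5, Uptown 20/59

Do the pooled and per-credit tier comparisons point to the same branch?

No

Near-prime: Millbrook 9/19 = 47.4%, Uptown 28/45 = 62.2% → Uptown
Prime: Millbrook 41/70 = 58.6%, Uptown 4/5 = 80.0% → Uptown
Subprime: Millbrook 1/5 = 20.0%, Uptown 20/59 = 33.9% → Uptown
Overall: Millbrook 51/94 = 54.3%, Uptown 52/109 = 47.7% → Millbrook
Uptown wins each credit group but Millbrook wins overall — the comparison reverses. Uptown's applications skew toward subprime, which has a lower base rate.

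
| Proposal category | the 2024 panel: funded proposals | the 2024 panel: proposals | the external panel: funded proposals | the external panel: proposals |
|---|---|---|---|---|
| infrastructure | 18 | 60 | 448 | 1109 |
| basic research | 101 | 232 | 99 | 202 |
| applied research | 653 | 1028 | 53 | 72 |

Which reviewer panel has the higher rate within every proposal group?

Infrastructure: the 2024 panel 18/60 = 30.0%, the external panel 448/1109 = 40.4% → the external panel
Basic research: the 2024 panel 101/232 = 43.5%, the external panel 99/202 = 49.0% → the external panel
Applied research: the 2024 panel 653/1028 = 63.5%, the external panel 53/72 = 73.6% → the external panel
The external panel has the higher rate in all 3 groups.

the external panel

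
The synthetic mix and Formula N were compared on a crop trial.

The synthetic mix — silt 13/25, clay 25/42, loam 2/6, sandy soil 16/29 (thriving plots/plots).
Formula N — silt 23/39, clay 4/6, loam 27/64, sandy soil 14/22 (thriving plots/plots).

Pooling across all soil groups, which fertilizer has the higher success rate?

Silt: the synthetic mix 13/25 = 52.0%, Formula N 23/39 = 59.0% → Formula N
Clay: the synthetic mix 25/42 = 59.5%, Formula N 4/6 = 66.7% → Formula N
Loam: the synthetic mix 2/6 = 33.3%, Formula N 27/64 = 42.2% → Formula N
Sandy soil: the synthetic mix 16/29 = 55.2%, Formula N 14/22 = 63.6% → Formula N
Overall: the synthetic mix 56/102 = 54.9%, Formula N 68/131 = 51.9% → the synthetic mix
(Formula N wins every soil group but the synthetic mix wins overall — Formula N's plots skew toward the low-rate loam group.)

the synthetic mix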